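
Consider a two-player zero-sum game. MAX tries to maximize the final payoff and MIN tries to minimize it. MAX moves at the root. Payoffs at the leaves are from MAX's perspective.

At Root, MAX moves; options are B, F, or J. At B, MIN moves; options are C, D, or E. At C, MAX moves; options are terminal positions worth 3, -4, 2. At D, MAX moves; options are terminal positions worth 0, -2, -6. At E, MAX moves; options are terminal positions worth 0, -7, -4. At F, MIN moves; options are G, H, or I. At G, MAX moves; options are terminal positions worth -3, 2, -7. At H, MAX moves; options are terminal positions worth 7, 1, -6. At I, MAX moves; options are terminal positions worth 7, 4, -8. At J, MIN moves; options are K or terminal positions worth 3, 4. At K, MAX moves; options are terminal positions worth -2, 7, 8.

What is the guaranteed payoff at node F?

2

G: max(-3, 2, -7) = 2
H: max(7, 1, -6) = 7
I: max(7, 4, -8) = 7
F: min(2, 7, 7) = 2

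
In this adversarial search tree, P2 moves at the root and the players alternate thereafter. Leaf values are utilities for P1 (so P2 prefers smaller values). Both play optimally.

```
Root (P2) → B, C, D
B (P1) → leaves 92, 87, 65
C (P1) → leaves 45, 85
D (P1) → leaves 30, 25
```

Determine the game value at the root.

30

B (P1): max(92, 87, 65) = 92
C (P1): max(45, 85) = 85
D (P1): max(30, 25) = 30
Root (P2): min(92, 85, 30) = 30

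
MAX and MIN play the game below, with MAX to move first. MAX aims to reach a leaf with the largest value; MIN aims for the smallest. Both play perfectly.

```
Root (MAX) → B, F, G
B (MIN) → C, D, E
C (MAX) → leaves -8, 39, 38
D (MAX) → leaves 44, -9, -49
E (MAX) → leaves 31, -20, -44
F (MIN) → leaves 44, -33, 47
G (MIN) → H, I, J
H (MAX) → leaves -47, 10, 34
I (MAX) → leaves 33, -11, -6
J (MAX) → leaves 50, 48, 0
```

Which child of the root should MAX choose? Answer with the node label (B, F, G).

C (MAX): max(-8, 39, 38) = 39
D (MAX): max(44, -9, -49) = 44
E (MAX): max(31, -20, -44) = 31
B (MIN): min(39, 44, 31) = 31
F (MIN): min(44, -33, 47) = -33
H (MAX): max(-47, 10, 34) = 34
I (MAX): max(33, -11, -6) = 33
J (MAX): max(50, 48, 0) = 50
G (MIN): min(34, 33, 50) = 33
Root (MAX): max(31, -33, 33) = 33
MAX picks the child with the highest value: G (value 33).

G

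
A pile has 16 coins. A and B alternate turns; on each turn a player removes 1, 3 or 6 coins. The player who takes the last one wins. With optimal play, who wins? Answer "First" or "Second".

Compute winning (W) and losing (L) positions by backward induction:
i:   0  1  2  3  4  5  6  7  8  9 10 11 12 13 14 15 16
     L  W  L  W  L  W  W  W  W  L  W  L  W  L  W  W  W
Position 16 is W, so the first player wins.

First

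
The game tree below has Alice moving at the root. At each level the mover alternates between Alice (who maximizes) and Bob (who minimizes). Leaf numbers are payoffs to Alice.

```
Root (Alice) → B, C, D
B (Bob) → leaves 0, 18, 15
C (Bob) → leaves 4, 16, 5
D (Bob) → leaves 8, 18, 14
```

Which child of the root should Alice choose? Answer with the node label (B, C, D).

B (Bob): min(0, 18, 15) = 0
C (Bob): min(4, 16, 5) = 4
D (Bob): min(8, 18, 14) = 8
Root (Alice): max(0, 4, 8) = 8
Alice picks the child with the highest value: D (value 8).

D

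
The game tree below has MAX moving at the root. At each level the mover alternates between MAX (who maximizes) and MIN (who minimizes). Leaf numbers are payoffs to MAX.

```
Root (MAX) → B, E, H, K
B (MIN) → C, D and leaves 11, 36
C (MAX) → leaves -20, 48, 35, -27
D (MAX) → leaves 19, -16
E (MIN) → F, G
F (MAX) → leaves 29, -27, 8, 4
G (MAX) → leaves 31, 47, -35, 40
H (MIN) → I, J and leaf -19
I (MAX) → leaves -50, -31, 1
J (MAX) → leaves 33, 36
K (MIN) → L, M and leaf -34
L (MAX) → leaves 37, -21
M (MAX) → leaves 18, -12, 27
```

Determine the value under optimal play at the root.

29

C (MAX): max(-20, 48, 35, -27) = 48
D (MAX): max(19, -16) = 19
B (MIN): min(48, 19, 11, 36) = 11
F (MAX): max(29, -27, 8, 4) = 29
G (MAX): max(31, 47, -35, 40) = 47
E (MIN): min(29, 47) = 29
I (MAX): max(-50, -31, 1) = 1
J (MAX): max(33, 36) = 36
H (MIN): min(1, 36, -19) = -19
L (MAX): max(37, -21) = 37
M (MAX): max(18, -12, 27) = 27
K (MIN): min(37, 27, -34) = -34
Root (MAX): max(11, 29, -19, -34) = 29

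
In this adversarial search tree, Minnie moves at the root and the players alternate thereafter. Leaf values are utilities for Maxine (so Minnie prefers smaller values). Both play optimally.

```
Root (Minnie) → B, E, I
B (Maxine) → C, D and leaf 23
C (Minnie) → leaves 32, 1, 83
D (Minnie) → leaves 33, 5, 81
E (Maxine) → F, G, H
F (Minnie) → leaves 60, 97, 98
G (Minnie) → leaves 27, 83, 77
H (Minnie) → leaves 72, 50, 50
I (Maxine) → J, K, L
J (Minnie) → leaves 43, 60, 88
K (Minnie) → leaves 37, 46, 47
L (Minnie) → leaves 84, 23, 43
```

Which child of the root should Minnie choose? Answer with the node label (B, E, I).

B

C (Minnie): min(32, 1, 83) = 1
D (Minnie): min(33, 5, 81) = 5
B (Maxine): max(1, 5, 23) = 23
F (Minnie): min(60, 97, 98) = 60
G (Minnie): min(27, 83, 77) = 27
H (Minnie): min(72, 50, 50) = 50
E (Maxine): max(60, 27, 50) = 60
J (Minnie): min(43, 60, 88) = 43
K (Minnie): min(37, 46, 47) = 37
L (Minnie): min(84, 23, 43) = 23
I (Maxine): max(43, 37, 23) = 43
Root (Minnie): min(23, 60, 43) = 23
Minnie picks the child with the lowest value: B (value 23).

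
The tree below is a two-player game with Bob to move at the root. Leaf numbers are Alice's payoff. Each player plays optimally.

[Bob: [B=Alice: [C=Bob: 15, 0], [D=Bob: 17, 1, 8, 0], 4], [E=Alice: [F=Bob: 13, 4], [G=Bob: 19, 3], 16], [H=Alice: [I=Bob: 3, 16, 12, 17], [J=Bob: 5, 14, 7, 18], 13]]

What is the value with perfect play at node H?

I: min(3, 16, 12, 17) = 3
J: min(5, 14, 7, 18) = 5
H: max(3, 5, 13) = 13

13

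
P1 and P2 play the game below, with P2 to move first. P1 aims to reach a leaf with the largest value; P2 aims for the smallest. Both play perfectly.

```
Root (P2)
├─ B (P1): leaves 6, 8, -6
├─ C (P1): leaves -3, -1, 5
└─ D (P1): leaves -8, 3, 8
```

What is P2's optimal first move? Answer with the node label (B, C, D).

C

B (P1): max(6, 8, -6) = 8
C (P1): max(-3, -1, 5) = 5
D (P1): max(-8, 3, 8) = 8
Root (P2): min(8, 5, 8) = 5
P2 picks the child with the lowest value: C (value 5).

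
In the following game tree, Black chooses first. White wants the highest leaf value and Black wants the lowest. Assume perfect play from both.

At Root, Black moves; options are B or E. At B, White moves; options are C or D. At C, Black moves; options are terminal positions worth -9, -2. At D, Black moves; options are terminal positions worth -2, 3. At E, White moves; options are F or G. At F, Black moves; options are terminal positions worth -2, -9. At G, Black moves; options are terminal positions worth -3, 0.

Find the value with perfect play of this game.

C (Black): min(-9, -2) = -9
D (Black): min(-2, 3) = -2
B (White): max(-9, -2) = -2
F (Black): min(-2, -9) = -9
G (Black): min(-3, 0) = -3
E (White): max(-9, -3) = -3
Root (Black): min(-2, -3) = -3

-3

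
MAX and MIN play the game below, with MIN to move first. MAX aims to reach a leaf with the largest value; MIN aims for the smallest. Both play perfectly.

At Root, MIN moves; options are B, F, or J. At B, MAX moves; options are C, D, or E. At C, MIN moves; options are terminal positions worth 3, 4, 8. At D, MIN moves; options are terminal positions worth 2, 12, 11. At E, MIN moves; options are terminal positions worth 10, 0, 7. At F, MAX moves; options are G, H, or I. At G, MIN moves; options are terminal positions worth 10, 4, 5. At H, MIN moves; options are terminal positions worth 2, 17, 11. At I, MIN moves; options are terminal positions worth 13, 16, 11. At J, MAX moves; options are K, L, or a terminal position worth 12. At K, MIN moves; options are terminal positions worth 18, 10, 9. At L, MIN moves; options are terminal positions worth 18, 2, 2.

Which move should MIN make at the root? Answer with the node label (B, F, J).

B

C (MIN): min(3, 4, 8) = 3
D (MIN): min(2, 12, 11) = 2
E (MIN): min(10, 0, 7) = 0
B (MAX): max(3, 2, 0) = 3
G (MIN): min(10, 4, 5) = 4
H (MIN): min(2, 17, 11) = 2
I (MIN): min(13, 16, 11) = 11
F (MAX): max(4, 2, 11) = 11
K (MIN): min(18, 10, 9) = 9
L (MIN): min(18, 2, 2) = 2
J (MAX): max(9, 2, 12) = 12
Root (MIN): min(3, 11, 12) = 3
MIN picks the child with the lowest value: B (value 3).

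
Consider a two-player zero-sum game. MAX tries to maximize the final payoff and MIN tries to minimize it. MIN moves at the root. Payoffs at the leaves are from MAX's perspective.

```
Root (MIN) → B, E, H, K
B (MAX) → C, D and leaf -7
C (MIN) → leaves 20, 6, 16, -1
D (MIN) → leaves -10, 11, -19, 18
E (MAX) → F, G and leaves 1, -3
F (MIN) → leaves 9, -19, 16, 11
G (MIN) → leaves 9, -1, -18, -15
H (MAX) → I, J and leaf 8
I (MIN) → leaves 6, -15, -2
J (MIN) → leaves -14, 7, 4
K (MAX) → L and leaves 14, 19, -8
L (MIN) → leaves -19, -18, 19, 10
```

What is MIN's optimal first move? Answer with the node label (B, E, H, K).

C (MIN): min(20, 6, 16, -1) = -1
D (MIN): min(-10, 11, -19, 18) = -19
B (MAX): max(-1, -19, -7) = -1
F (MIN): min(9, -19, 16, 11) = -19
G (MIN): min(9, -1, -18, -15) = -18
E (MAX): max(-19, -18, 1, -3) = 1
I (MIN): min(6, -15, -2) = -15
J (MIN): min(-14, 7, 4) = -14
H (MAX): max(-15, -14, 8) = 8
L (MIN): min(-19, -18, 19, 10) = -19
K (MAX): max(-19, 14, 19, -8) = 19
Root (MIN): min(-1, 1, 8, 19) = -1
MIN picks the child with the lowest value: B (value -1).

B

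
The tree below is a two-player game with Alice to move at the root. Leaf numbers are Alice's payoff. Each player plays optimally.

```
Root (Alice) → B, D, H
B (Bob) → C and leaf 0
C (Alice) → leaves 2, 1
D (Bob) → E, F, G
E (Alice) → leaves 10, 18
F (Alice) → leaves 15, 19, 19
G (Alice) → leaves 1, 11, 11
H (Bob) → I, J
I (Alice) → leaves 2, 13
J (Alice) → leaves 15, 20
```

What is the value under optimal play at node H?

I: max(2, 13) = 13
J: max(15, 20) = 20
H: min(13, 20) = 13

13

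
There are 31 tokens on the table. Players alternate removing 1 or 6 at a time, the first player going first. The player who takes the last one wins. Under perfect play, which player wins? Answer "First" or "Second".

First

Mark each pile size as W (mover wins) or L (mover loses):
i:   0  1  2  3  4  5  6  7  8  9 10 11 12 13 14 15 16 17 18 19 20 21 22 23 24 25 26 27 28 29 30 31
     L  W  L  W  L  W  W  L  W  L  W  L  W  W  L  W  L  W  L  W  W  L  W  L  W  L  W  W  L  W  L  W
Position 31 is W, so the first player wins.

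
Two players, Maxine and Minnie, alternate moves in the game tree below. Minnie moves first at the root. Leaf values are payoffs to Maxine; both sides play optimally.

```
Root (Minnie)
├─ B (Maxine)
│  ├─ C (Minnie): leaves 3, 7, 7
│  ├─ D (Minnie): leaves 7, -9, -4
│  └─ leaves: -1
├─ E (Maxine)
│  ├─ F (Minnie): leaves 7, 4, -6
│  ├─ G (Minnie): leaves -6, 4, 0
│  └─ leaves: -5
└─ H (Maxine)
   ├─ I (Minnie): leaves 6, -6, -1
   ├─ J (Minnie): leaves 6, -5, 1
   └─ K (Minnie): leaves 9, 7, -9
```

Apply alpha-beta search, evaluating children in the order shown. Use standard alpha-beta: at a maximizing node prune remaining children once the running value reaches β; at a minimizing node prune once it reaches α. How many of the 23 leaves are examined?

C [α=-∞,β=+∞]: v=3
D [α=3,β=+∞]: v=-9 after child 2 ≤ α → α-cutoff, skip 1
B [α=-∞,β=+∞]: v=3
F [α=-∞,β=3]: v=-6
G [α=-6,β=3]: v=-6 after child 1 ≤ α → α-cutoff, skip 2
E [α=-∞,β=3]: v=-5
I [α=-∞,β=-5]: v=-6
J [α=-6,β=-5]: v=-5
H [α=-∞,β=-5]: v=-5 after child 2 ≥ β → β-cutoff, skip 1
Root [α=-∞,β=+∞]: v=-5
Leaves evaluated: 17 of 23.

17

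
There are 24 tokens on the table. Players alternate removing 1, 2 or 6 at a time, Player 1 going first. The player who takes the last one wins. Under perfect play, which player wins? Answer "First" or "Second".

Second

i:   0  1  2  3  4  5  6  7  8  9 10 11 12 13 14 15 16 17 18 19 20 21 22 23 24
     L  W  W  L  W  W  W  L  W  W  L  W  W  W  L  W  W  L  W  W  W  L  W  W  L
Position 24 is L, so the second player wins.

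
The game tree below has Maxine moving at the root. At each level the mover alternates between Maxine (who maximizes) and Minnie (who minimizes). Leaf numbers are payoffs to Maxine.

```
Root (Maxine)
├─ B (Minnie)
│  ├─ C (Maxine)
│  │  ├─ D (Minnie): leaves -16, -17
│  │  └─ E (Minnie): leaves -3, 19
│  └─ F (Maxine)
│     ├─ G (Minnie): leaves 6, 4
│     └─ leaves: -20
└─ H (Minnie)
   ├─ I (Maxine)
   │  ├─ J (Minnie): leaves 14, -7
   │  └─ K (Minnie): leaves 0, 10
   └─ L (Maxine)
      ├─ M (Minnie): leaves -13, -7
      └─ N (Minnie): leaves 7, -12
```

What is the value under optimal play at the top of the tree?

-3

D (Minnie): min(-16, -17) = -17
E (Minnie): min(-3, 19) = -3
C (Maxine): max(-17, -3) = -3
G (Minnie): min(6, 4) = 4
F (Maxine): max(4, -20) = 4
B (Minnie): min(-3, 4) = -3
J (Minnie): min(14, -7) = -7
K (Minnie): min(0, 10) = 0
I (Maxine): max(-7, 0) = 0
M (Minnie): min(-13, -7) = -13
N (Minnie): min(7, -12) = -12
L (Maxine): max(-13, -12) = -12
H (Minnie): min(0, -12) = -12
Root (Maxine): max(-3, -12) = -3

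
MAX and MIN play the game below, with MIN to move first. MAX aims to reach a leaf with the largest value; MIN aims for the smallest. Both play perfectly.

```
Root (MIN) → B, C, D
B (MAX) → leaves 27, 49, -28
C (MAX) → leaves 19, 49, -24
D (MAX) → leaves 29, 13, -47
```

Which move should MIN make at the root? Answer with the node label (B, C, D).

D

B (MAX): max(27, 49, -28) = 49
C (MAX): max(19, 49, -24) = 49
D (MAX): max(29, 13, -47) = 29
Root (MIN): min(49, 49, 29) = 29
MIN picks the child with the lowest value: D (value 29).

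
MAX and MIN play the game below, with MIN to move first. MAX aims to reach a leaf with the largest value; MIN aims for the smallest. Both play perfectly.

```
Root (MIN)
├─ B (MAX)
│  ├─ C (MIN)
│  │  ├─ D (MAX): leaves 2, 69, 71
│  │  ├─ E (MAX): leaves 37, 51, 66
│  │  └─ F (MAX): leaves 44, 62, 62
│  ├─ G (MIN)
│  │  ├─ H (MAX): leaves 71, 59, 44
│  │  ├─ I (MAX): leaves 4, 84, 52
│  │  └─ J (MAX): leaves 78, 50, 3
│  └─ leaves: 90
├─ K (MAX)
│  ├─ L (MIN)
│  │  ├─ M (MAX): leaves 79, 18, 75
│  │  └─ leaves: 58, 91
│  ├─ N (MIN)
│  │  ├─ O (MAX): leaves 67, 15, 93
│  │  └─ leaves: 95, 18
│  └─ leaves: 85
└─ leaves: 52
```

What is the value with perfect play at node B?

D: max(2, 69, 71) = 71
E: max(37, 51, 66) = 66
F: max(44, 62, 62) = 62
C: min(71, 66, 62) = 62
H: max(71, 59, 44) = 71
I: max(4, 84, 52) = 84
J: max(78, 50, 3) = 78
G: min(71, 84, 78) = 71
B: max(62, 71, 90) = 90

90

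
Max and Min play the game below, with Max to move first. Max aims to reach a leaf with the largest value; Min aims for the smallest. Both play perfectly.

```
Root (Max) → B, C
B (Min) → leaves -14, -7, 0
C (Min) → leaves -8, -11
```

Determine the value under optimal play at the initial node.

-11

B (Min): min(-14, -7, 0) = -14
C (Min): min(-8, -11) = -11
Root (Max): max(-14, -11) = -11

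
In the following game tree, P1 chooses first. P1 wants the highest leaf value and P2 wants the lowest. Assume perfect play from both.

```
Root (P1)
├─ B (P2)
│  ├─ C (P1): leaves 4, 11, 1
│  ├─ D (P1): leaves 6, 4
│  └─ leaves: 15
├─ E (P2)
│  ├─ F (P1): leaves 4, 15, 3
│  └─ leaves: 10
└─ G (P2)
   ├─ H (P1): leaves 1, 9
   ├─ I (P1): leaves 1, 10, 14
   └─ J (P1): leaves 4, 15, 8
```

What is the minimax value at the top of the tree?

10

C (P1): max(4, 11, 1) = 11
D (P1): max(6, 4) = 6
B (P2): min(11, 6, 15) = 6
F (P1): max(4, 15, 3) = 15
E (P2): min(15, 10) = 10
H (P1): max(1, 9) = 9
I (P1): max(1, 10, 14) = 14
J (P1): max(4, 15, 8) = 15
G (P2): min(9, 14, 15) = 9
Root (P1): max(6, 10, 9) = 10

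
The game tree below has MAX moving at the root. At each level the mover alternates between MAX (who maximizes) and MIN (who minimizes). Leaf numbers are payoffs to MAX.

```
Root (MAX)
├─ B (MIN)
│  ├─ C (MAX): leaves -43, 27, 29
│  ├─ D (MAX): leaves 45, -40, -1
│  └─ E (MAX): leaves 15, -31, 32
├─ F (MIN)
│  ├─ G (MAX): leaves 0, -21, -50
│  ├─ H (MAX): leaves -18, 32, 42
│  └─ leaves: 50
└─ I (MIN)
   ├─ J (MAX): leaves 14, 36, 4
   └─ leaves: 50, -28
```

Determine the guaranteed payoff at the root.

C (MAX): max(-43, 27, 29) = 29
D (MAX): max(45, -40, -1) = 45
E (MAX): max(15, -31, 32) = 32
B (MIN): min(29, 45, 32) = 29
G (MAX): max(0, -21, -50) = 0
H (MAX): max(-18, 32, 42) = 42
F (MIN): min(0, 42, 50) = 0
J (MAX): max(14, 36, 4) = 36
I (MIN): min(36, 50, -28) = -28
Root (MAX): max(29, 0, -28) = 29

29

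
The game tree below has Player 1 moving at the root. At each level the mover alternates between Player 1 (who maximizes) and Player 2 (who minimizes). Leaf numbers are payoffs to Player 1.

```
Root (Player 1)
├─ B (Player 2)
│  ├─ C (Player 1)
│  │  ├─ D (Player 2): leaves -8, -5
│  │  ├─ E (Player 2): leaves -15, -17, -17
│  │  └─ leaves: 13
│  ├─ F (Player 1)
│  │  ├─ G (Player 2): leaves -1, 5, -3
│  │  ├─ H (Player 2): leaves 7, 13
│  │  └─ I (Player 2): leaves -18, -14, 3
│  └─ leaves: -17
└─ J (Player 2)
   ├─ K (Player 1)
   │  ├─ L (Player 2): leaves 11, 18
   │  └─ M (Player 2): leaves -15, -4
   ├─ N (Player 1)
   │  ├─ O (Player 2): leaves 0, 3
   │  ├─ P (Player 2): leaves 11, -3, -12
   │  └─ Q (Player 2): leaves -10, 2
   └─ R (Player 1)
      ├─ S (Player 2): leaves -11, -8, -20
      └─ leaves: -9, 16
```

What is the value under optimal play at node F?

7

G: min(-1, 5, -3) = -3
H: min(7, 13) = 7
I: min(-18, -14, 3) = -18
F: max(-3, 7, -18) = 7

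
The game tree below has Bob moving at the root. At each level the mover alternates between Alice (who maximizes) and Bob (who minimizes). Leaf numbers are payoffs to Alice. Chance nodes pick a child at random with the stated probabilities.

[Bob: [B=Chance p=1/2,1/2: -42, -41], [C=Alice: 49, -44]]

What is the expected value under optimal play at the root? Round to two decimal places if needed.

-41.5

B (Chance): 1/2·-42 + 1/2·-41 = -41.5
C (Alice): max(49, -44) = 49
Root (Bob): min(-41.5, 49) = -41.5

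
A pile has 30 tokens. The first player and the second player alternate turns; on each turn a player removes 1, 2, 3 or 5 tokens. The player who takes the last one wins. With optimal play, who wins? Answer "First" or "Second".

Compute winning (W) and losing (L) positions by backward induction:
i:   0  1  2  3  4  5  6  7  8  9 10 11 12 13 14 15 16 17 18 19 20 21 22 23 24 25 26 27 28 29 30
     L  W  W  W  L  W  W  W  L  W  W  W  L  W  W  W  L  W  W  W  L  W  W  W  L  W  W  W  L  W  W
Position 30 is W, so the first player wins.

First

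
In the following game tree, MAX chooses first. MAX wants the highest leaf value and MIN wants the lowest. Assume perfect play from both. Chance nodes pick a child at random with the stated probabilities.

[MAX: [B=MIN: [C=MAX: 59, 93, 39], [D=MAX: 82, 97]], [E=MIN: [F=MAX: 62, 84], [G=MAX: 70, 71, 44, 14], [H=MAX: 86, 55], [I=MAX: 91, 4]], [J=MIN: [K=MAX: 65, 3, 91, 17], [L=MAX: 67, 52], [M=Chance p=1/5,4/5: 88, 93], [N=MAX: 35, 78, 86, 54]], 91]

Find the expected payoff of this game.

93

C (MAX): max(59, 93, 39) = 93
D (MAX): max(82, 97) = 97
B (MIN): min(93, 97) = 93
F (MAX): max(62, 84) = 84
G (MAX): max(70, 71, 44, 14) = 71
H (MAX): max(86, 55) = 86
I (MAX): max(91, 4) = 91
E (MIN): min(84, 71, 86, 91) = 71
K (MAX): max(65, 3, 91, 17) = 91
L (MAX): max(67, 52) = 67
M (Chance): 1/5·88 + 4/5·93 = 92
N (MAX): max(35, 78, 86, 54) = 86
J (MIN): min(91, 67, 92, 86) = 67
Root (MAX): max(93, 71, 67, 91) = 93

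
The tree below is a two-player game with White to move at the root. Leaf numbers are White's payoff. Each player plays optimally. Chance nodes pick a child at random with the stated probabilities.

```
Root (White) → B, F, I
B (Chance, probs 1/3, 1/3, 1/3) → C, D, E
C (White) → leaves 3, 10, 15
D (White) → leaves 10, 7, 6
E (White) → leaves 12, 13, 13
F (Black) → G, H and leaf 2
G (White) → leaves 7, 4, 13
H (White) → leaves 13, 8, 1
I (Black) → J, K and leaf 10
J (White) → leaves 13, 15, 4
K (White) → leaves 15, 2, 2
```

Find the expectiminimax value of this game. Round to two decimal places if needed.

C (White): max(3, 10, 15) = 15
D (White): max(10, 7, 6) = 10
E (White): max(12, 13, 13) = 13
B (Chance): 1/3·15 + 1/3·10 + 1/3·13 = 12.67
G (White): max(7, 4, 13) = 13
H (White): max(13, 8, 1) = 13
F (Black): min(13, 13, 2) = 2
J (White): max(13, 15, 4) = 15
K (White): max(15, 2, 2) = 15
I (Black): min(15, 15, 10) = 10
Root (White): max(12.67, 2, 10) = 12.67

12.67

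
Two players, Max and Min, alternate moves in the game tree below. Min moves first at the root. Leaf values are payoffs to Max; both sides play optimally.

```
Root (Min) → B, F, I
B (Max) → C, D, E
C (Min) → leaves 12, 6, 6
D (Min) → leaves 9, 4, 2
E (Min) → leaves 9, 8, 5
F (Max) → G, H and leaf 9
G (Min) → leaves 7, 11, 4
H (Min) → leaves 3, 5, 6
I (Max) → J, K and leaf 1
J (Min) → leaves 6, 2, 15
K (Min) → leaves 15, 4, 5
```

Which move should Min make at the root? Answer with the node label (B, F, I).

C (Min): min(12, 6, 6) = 6
D (Min): min(9, 4, 2) = 2
E (Min): min(9, 8, 5) = 5
B (Max): max(6, 2, 5) = 6
G (Min): min(7, 11, 4) = 4
H (Min): min(3, 5, 6) = 3
F (Max): max(4, 3, 9) = 9
J (Min): min(6, 2, 15) = 2
K (Min): min(15, 4, 5) = 4
I (Max): max(2, 4, 1) = 4
Root (Min): min(6, 9, 4) = 4
Min picks the child with the lowest value: I (value 4).

I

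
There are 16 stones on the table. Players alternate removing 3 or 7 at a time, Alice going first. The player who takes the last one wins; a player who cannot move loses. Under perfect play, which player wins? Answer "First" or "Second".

Second

Mark each pile size as W (mover wins) or L (mover loses):
i:   0  1  2  3  4  5  6  7  8  9 10 11 12 13 14 15 16
     L  L  L  W  W  W  L  W  W  W  L  L  L  W  W  W  L
Position 16 is L, so the second player wins.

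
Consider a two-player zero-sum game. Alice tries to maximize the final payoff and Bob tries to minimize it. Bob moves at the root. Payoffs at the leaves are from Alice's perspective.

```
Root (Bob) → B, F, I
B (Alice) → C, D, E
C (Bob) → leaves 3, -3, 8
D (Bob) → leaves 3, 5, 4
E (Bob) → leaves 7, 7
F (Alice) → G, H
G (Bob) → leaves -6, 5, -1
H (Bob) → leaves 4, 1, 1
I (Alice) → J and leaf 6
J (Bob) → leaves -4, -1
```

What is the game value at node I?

J: min(-4, -1) = -4
I: max(-4, 6) = 6

6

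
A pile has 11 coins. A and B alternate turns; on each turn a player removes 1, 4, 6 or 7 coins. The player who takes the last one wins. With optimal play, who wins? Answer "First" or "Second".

i:   0  1  2  3  4  5  6  7  8  9 10 11
     L  W  L  W  W  L  W  W  W  W  L  W
Position 11 is W, so the first player wins.

First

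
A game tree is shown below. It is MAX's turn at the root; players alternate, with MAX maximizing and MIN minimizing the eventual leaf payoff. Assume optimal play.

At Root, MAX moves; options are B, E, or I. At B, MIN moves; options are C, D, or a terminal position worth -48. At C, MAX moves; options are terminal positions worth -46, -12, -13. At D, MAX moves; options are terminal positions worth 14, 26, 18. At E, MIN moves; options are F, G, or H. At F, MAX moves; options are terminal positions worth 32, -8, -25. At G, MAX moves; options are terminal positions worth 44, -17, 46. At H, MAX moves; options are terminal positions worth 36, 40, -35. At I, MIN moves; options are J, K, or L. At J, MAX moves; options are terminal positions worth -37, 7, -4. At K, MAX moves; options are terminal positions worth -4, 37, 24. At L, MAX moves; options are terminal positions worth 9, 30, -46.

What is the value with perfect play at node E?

F: max(32, -8, -25) = 32
G: max(44, -17, 46) = 46
H: max(36, 40, -35) = 40
E: min(32, 46, 40) = 32

32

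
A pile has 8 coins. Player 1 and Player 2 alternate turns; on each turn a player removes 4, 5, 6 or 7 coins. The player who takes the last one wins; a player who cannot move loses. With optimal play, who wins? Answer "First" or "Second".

First

Mark each pile size as W (mover wins) or L (mover loses):
i:   0  1  2  3  4  5  6  7  8
     L  L  L  L  W  W  W  W  W
Position 8 is W, so the first player wins.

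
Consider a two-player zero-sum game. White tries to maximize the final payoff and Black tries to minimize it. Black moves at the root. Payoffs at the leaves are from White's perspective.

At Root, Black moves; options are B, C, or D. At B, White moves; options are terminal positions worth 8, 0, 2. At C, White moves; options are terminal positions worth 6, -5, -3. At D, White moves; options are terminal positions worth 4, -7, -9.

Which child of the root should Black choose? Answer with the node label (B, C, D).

D

B (White): max(8, 0, 2) = 8
C (White): max(6, -5, -3) = 6
D (White): max(4, -7, -9) = 4
Root (Black): min(8, 6, 4) = 4
Black picks the child with the lowest value: D (value 4).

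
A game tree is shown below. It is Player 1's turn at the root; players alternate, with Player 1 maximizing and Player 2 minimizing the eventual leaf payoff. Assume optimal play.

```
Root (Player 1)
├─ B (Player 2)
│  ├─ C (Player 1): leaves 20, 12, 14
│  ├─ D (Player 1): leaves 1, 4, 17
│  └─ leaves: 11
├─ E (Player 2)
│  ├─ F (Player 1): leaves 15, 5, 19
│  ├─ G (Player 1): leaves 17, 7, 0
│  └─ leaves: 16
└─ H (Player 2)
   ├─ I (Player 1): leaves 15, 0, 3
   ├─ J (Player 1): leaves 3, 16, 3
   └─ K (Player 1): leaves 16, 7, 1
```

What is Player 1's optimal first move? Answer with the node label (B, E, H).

C (Player 1): max(20, 12, 14) = 20
D (Player 1): max(1, 4, 17) = 17
B (Player 2): min(20, 17, 11) = 11
F (Player 1): max(15, 5, 19) = 19
G (Player 1): max(17, 7, 0) = 17
E (Player 2): min(19, 17, 16) = 16
I (Player 1): max(15, 0, 3) = 15
J (Player 1): max(3, 16, 3) = 16
K (Player 1): max(16, 7, 1) = 16
H (Player 2): min(15, 16, 16) = 15
Root (Player 1): max(11, 16, 15) = 16
Player 1 picks the child with the highest value: E (value 16).

E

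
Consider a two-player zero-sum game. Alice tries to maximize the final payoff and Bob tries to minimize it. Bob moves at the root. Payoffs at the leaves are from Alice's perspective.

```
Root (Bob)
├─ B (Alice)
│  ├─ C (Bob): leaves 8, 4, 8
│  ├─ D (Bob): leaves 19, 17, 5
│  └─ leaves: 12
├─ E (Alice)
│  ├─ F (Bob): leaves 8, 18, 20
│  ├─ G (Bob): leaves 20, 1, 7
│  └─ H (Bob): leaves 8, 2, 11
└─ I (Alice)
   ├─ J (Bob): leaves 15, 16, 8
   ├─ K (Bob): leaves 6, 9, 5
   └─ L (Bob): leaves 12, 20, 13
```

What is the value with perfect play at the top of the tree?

C (Bob): min(8, 4, 8) = 4
D (Bob): min(19, 17, 5) = 5
B (Alice): max(4, 5, 12) = 12
F (Bob): min(8, 18, 20) = 8
G (Bob): min(20, 1, 7) = 1
H (Bob): min(8, 2, 11) = 2
E (Alice): max(8, 1, 2) = 8
J (Bob): min(15, 16, 8) = 8
K (Bob): min(6, 9, 5) = 5
L (Bob): min(12, 20, 13) = 12
I (Alice): max(8, 5, 12) = 12
Root (Bob): min(12, 8, 12) = 8

8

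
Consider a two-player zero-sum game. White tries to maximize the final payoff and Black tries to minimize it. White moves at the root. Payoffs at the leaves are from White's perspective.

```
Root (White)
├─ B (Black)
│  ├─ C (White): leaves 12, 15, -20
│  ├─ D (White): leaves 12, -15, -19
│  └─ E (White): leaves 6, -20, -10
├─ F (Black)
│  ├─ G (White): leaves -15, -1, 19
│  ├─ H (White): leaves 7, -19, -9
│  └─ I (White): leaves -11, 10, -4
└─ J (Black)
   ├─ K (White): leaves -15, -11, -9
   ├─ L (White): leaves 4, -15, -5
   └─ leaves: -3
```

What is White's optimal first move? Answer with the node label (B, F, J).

F

C (White): max(12, 15, -20) = 15
D (White): max(12, -15, -19) = 12
E (White): max(6, -20, -10) = 6
B (Black): min(15, 12, 6) = 6
G (White): max(-15, -1, 19) = 19
H (White): max(7, -19, -9) = 7
I (White): max(-11, 10, -4) = 10
F (Black): min(19, 7, 10) = 7
K (White): max(-15, -11, -9) = -9
L (White): max(4, -15, -5) = 4
J (Black): min(-9, 4, -3) = -9
Root (White): max(6, 7, -9) = 7
White picks the child with the highest value: F (value 7).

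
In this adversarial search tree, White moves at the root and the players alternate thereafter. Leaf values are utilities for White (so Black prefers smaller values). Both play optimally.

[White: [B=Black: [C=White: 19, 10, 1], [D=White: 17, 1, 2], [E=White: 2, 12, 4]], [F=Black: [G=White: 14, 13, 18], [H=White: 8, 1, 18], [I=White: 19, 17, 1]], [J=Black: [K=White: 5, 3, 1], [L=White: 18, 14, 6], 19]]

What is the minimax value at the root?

18

C (White): max(19, 10, 1) = 19
D (White): max(17, 1, 2) = 17
E (White): max(2, 12, 4) = 12
B (Black): min(19, 17, 12) = 12
G (White): max(14, 13, 18) = 18
H (White): max(8, 1, 18) = 18
I (White): max(19, 17, 1) = 19
F (Black): min(18, 18, 19) = 18
K (White): max(5, 3, 1) = 5
L (White): max(18, 14, 6) = 18
J (Black): min(5, 18, 19) = 5
Root (White): max(12, 18, 5) = 18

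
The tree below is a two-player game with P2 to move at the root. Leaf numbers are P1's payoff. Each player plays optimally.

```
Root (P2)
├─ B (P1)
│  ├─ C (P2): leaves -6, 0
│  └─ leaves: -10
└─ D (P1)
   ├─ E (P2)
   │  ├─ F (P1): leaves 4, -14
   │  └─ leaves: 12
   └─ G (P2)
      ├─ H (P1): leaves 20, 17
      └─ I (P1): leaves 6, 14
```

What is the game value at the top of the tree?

C (P2): min(-6, 0) = -6
B (P1): max(-6, -10) = -6
F (P1): max(4, -14) = 4
E (P2): min(4, 12) = 4
H (P1): max(20, 17) = 20
I (P1): max(6, 14) = 14
G (P2): min(20, 14) = 14
D (P1): max(4, 14) = 14
Root (P2): min(-6, 14) = -6

-6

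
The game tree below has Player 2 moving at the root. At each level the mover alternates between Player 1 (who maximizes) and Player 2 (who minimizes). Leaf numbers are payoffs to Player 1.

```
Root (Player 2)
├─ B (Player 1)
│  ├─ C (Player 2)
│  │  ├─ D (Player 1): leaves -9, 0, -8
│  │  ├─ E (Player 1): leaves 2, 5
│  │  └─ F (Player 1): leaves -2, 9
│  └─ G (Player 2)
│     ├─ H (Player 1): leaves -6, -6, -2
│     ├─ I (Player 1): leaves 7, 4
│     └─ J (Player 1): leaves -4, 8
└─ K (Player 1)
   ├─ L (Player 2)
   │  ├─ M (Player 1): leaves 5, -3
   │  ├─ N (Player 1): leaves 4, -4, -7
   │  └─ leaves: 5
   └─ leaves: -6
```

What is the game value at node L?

M: max(5, -3) = 5
N: max(4, -4, -7) = 4
L: min(5, 4, 5) = 4

4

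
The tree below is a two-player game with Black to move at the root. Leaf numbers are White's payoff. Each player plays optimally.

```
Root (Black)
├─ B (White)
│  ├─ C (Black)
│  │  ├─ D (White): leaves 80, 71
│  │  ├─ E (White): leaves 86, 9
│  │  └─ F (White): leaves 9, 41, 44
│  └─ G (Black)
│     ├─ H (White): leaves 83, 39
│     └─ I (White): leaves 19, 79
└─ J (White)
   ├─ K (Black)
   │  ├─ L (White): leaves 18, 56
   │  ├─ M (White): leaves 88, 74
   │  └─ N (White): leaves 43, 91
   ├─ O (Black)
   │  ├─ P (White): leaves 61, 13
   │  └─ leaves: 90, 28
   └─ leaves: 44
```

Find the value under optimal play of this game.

D (White): max(80, 71) = 80
E (White): max(86, 9) = 86
F (White): max(9, 41, 44) = 44
C (Black): min(80, 86, 44) = 44
H (White): max(83, 39) = 83
I (White): max(19, 79) = 79
G (Black): min(83, 79) = 79
B (White): max(44, 79) = 79
L (White): max(18, 56) = 56
M (White): max(88, 74) = 88
N (White): max(43, 91) = 91
K (Black): min(56, 88, 91) = 56
P (White): max(61, 13) = 61
O (Black): min(61, 90, 28) = 28
J (White): max(56, 28, 44) = 56
Root (Black): min(79, 56) = 56

56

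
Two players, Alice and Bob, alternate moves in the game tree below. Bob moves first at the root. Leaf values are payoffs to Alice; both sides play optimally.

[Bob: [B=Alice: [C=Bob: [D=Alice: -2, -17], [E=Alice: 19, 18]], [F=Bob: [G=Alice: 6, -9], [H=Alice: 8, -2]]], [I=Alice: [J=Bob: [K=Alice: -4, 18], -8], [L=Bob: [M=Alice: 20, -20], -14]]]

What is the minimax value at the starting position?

-8

D (Alice): max(-2, -17) = -2
E (Alice): max(19, 18) = 19
C (Bob): min(-2, 19) = -2
G (Alice): max(6, -9) = 6
H (Alice): max(8, -2) = 8
F (Bob): min(6, 8) = 6
B (Alice): max(-2, 6) = 6
K (Alice): max(-4, 18) = 18
J (Bob): min(18, -8) = -8
M (Alice): max(20, -20) = 20
L (Bob): min(20, -14) = -14
I (Alice): max(-8, -14) = -8
Root (Bob): min(6, -8) = -8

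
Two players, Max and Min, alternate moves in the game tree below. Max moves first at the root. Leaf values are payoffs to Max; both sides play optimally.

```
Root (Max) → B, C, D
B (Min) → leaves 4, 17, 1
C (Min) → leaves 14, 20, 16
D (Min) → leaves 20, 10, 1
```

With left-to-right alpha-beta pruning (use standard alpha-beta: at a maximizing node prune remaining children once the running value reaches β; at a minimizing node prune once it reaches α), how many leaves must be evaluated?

8

B [α=-∞,β=+∞]: v=1
C [α=1,β=+∞]: v=14
D [α=14,β=+∞]: v=10 after child 2 ≤ α → α-cutoff, skip 1
Root [α=-∞,β=+∞]: v=14
Leaves evaluated: 8 of 9.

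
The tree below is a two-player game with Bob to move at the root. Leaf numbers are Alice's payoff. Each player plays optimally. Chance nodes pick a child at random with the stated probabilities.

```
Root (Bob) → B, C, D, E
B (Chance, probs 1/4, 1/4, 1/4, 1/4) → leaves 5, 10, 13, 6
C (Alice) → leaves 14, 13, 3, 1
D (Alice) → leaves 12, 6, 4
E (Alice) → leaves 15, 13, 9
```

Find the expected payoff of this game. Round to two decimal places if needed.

B (Chance): 1/4·5 + 1/4·10 + 1/4·13 + 1/4·6 = 8.5
C (Alice): max(14, 13, 3, 1) = 14
D (Alice): max(12, 6, 4) = 12
E (Alice): max(15, 13, 9) = 15
Root (Bob): min(8.5, 14, 12, 15) = 8.5

8.5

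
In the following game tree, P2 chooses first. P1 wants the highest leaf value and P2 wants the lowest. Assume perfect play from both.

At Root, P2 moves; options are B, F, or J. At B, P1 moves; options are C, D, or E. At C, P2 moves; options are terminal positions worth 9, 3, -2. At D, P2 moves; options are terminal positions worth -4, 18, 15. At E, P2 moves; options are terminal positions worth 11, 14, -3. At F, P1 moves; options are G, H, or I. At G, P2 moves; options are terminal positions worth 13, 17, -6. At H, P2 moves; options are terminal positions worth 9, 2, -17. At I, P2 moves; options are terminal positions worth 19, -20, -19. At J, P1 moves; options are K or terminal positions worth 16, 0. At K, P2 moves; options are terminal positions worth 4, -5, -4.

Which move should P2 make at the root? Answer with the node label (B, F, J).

C (P2): min(9, 3, -2) = -2
D (P2): min(-4, 18, 15) = -4
E (P2): min(11, 14, -3) = -3
B (P1): max(-2, -4, -3) = -2
G (P2): min(13, 17, -6) = -6
H (P2): min(9, 2, -17) = -17
I (P2): min(19, -20, -19) = -20
F (P1): max(-6, -17, -20) = -6
K (P2): min(4, -5, -4) = -5
J (P1): max(-5, 16, 0) = 16
Root (P2): min(-2, -6, 16) = -6
P2 picks the child with the lowest value: F (value -6).

F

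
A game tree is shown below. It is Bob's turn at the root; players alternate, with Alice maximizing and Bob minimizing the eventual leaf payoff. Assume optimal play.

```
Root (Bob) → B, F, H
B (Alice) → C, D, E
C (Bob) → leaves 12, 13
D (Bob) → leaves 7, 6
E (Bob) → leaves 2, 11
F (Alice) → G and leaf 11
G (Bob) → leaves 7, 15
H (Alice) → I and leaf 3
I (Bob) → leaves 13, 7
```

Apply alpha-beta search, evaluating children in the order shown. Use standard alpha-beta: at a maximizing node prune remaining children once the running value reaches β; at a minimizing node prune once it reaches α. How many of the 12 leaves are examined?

10

C [α=-∞,β=+∞]: v=12
D [α=12,β=+∞]: v=7 after child 1 ≤ α → α-cutoff, skip 1
E [α=12,β=+∞]: v=2 after child 1 ≤ α → α-cutoff, skip 1
B [α=-∞,β=+∞]: v=12
G [α=-∞,β=12]: v=7
F [α=-∞,β=12]: v=11
I [α=-∞,β=11]: v=7
H [α=-∞,β=11]: v=7
Root [α=-∞,β=+∞]: v=7
Leaves evaluated: 10 of 12.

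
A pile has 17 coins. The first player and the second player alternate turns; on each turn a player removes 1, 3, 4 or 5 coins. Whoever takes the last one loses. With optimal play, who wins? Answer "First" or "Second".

Mark each pile size as W (mover wins) or L (mover loses):
i:   0  1  2  3  4  5  6  7  8  9 10 11 12 13 14 15 16 17
     W  L  W  L  W  W  W  W  W  L  W  L  W  W  W  W  W  L
Position 17 is L, so the second player wins.

Second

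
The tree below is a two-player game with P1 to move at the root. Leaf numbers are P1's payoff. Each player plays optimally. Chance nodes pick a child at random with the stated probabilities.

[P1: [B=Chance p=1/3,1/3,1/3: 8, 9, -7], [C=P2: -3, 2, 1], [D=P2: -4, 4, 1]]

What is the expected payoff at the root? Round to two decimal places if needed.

3.33

B (Chance): 1/3·8 + 1/3·9 + 1/3·-7 = 3.33
C (P2): min(-3, 2, 1) = -3
D (P2): min(-4, 4, 1) = -4
Root (P1): max(3.33, -3, -4) = 3.33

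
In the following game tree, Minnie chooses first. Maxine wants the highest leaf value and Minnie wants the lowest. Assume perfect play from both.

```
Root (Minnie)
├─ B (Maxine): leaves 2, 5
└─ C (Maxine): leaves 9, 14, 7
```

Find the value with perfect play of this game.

5

B (Maxine): max(2, 5) = 5
C (Maxine): max(9, 14, 7) = 14
Root (Minnie): min(5, 14) = 5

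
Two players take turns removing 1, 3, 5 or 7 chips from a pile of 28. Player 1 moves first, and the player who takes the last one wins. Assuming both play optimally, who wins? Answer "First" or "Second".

Compute winning (W) and losing (L) positions by backward induction:
i:   0  1  2  3  4  5  6  7  8  9 10 11 12 13 14 15 16 17 18 19 20 21 22 23 24 25 26 27 28
     L  W  L  W  L  W  L  W  L  W  L  W  L  W  L  W  L  W  L  W  L  W  L  W  L  W  L  W  L
Position 28 is L, so the second player wins.

Second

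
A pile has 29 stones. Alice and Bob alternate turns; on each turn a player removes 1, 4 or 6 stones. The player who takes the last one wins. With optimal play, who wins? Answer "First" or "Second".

First

i:   0  1  2  3  4  5  6  7  8  9 10 11 12 13 14 15 16 17 18 19 20 21 22 23 24 25 26 27 28 29
     L  W  L  W  W  L  W  L  W  W  L  W  L  W  W  L  W  L  W  W  L  W  L  W  W  L  W  L  W  W
Position 29 is W, so the first player wins.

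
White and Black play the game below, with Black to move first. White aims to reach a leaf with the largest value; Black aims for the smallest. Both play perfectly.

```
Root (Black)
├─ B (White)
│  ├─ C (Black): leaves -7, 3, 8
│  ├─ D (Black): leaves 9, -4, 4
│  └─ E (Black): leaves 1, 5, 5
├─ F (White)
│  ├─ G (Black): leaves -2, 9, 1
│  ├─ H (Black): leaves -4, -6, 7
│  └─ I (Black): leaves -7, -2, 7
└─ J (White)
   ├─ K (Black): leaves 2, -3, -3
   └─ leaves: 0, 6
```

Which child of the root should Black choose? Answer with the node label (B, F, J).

F

C (Black): min(-7, 3, 8) = -7
D (Black): min(9, -4, 4) = -4
E (Black): min(1, 5, 5) = 1
B (White): max(-7, -4, 1) = 1
G (Black): min(-2, 9, 1) = -2
H (Black): min(-4, -6, 7) = -6
I (Black): min(-7, -2, 7) = -7
F (White): max(-2, -6, -7) = -2
K (Black): min(2, -3, -3) = -3
J (White): max(-3, 0, 6) = 6
Root (Black): min(1, -2, 6) = -2
Black picks the child with the lowest value: F (value -2).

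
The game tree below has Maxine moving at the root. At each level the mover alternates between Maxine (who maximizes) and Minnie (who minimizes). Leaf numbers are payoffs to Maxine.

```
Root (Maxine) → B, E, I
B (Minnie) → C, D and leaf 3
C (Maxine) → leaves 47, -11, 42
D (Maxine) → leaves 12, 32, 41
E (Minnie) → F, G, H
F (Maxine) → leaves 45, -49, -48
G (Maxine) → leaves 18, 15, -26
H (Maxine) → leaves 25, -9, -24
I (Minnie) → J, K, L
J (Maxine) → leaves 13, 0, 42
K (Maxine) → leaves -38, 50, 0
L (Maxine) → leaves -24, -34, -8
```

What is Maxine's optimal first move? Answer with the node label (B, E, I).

E

C (Maxine): max(47, -11, 42) = 47
D (Maxine): max(12, 32, 41) = 41
B (Minnie): min(47, 41, 3) = 3
F (Maxine): max(45, -49, -48) = 45
G (Maxine): max(18, 15, -26) = 18
H (Maxine): max(25, -9, -24) = 25
E (Minnie): min(45, 18, 25) = 18
J (Maxine): max(13, 0, 42) = 42
K (Maxine): max(-38, 50, 0) = 50
L (Maxine): max(-24, -34, -8) = -8
I (Minnie): min(42, 50, -8) = -8
Root (Maxine): max(3, 18, -8) = 18
Maxine picks the child with the highest value: E (value 18).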